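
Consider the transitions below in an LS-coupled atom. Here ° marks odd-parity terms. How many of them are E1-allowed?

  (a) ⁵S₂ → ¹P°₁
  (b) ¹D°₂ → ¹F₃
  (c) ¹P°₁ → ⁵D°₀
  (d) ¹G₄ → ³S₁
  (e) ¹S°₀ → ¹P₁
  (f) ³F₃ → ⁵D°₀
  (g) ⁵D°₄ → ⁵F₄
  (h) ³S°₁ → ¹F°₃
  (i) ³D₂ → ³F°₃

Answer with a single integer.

(a) forbidden (ΔS fails)
(b) allowed
(c) forbidden (parity, ΔS fail)
(d) forbidden (parity, ΔS, ΔL, ΔJ fail)
(e) allowed
(f) forbidden (ΔS, ΔJ fail)
(g) allowed
(h) forbidden (parity, ΔS, ΔL, ΔJ fail)
(i) allowed
Total allowed: 4 of 9.

4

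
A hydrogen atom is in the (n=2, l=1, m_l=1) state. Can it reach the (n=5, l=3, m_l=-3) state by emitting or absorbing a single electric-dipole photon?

l: 1 → 3 (Δl = +2). Δl = ±1 fails.
Δm_l = -3 − (1) = -4. E1 requires Δm_l = 0, ±1: fails.
The transition is electric-dipole forbidden.

forbidden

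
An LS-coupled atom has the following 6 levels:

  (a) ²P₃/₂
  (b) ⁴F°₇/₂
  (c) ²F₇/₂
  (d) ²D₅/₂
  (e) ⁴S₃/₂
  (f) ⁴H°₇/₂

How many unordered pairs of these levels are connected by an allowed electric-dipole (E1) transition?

0

(a)–(b): forbidden (ΔS, ΔL, ΔJ).
(a)–(c): forbidden (parity, ΔL, ΔJ).
(a)–(d): forbidden (parity).
(a)–(e): forbidden (parity, ΔS).
(a)–(f): forbidden (ΔS, ΔL, ΔJ).
(b)–(c): forbidden (ΔS).
(b)–(d): forbidden (ΔS).
(b)–(e): forbidden (ΔL, ΔJ).
(b)–(f): forbidden (parity, ΔL).
(c)–(d): forbidden (parity).
(c)–(e): forbidden (parity, ΔS, ΔL, ΔJ).
(c)–(f): forbidden (ΔS, ΔL).
(d)–(e): forbidden (parity, ΔS, ΔL).
(d)–(f): forbidden (ΔS, ΔL).
(e)–(f): forbidden (ΔL, ΔJ).
Allowed pairs: 0 of 15.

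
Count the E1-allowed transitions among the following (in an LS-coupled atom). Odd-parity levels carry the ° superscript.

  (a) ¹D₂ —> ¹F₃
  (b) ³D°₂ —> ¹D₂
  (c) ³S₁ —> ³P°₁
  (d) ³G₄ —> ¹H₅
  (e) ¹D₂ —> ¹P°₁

2

(a) forbidden (parity fails)
(b) forbidden (ΔS fails)
(c) allowed
(d) forbidden (parity, ΔS fail)
(e) allowed
Total allowed: 2 of 5.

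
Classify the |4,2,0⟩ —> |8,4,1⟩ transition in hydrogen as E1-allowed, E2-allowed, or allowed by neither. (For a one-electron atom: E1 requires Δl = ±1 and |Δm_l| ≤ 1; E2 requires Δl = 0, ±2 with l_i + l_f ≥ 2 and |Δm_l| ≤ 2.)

E2

Δl = 4 − 2 = +2; l_i + l_f = 6.
Δm_l = +1.
E1 (Δl = ±1, |Δm_l| ≤ 1): not satisfied.
E2 (Δl = 0,±2, l_i+l_f ≥ 2, |Δm_l| ≤ 2): satisfied.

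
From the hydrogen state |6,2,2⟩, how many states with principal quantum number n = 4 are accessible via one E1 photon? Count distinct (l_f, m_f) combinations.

E1 requires Δl = ±1, so l_f ∈ {1, 3}; with 0 ≤ l_f ≤ n_f−1 = 3, the allowed l_f values are {1, 3}.
For l_f = 1: m_f ∈ {m_i−1, m_i, m_i+1} ∩ [−1, 1] = {1} → 1 state.
For l_f = 3: m_f ∈ {m_i−1, m_i, m_i+1} ∩ [−3, 3] = {1, 2, 3} → 3 states.
Total: 4.

4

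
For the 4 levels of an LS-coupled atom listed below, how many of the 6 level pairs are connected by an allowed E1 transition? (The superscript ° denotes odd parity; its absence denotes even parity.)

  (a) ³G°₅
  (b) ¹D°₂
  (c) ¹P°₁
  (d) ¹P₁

2

(a)–(b): forbidden (parity, ΔS, ΔL, ΔJ).
(a)–(c): forbidden (parity, ΔS, ΔL, ΔJ).
(a)–(d): forbidden (ΔS, ΔL, ΔJ).
(b)–(c): forbidden (parity).
(b)–(d): allowed.
(c)–(d): allowed.
Allowed pairs: 2 of 6.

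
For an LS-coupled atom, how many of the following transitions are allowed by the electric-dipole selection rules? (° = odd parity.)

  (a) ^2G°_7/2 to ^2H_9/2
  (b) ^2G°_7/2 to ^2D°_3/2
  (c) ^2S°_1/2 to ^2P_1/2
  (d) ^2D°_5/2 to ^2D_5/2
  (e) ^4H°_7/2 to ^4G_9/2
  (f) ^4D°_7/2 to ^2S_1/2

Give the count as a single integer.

(a) allowed
(b) forbidden (parity, ΔL, ΔJ fail)
(c) allowed
(d) allowed
(e) allowed
(f) forbidden (ΔS, ΔL, ΔJ fail)
Total allowed: 4 of 6.

4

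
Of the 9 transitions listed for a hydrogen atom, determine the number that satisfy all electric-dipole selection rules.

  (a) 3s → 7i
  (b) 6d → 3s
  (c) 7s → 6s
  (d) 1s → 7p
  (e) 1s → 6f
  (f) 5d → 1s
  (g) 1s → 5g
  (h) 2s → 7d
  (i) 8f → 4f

1

(a) forbidden — Δl = +6 (E1 requires Δl = ±1)
(b) forbidden — Δl = -2 (E1 requires Δl = ±1)
(c) forbidden — Δl = +0 (E1 requires Δl = ±1)
(d) allowed
(e) forbidden — Δl = +3 (E1 requires Δl = ±1)
(f) forbidden — Δl = -2 (E1 requires Δl = ±1)
(g) forbidden — Δl = +4 (E1 requires Δl = ±1)
(h) forbidden — Δl = +2 (E1 requires Δl = ±1)
(i) forbidden — Δl = +0 (E1 requires Δl = ±1)
Total allowed: 1 of 9.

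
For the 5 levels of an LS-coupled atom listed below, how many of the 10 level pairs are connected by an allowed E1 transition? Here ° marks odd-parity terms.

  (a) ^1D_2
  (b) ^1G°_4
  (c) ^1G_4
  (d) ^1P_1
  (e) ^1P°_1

3

(a)–(b): forbidden (ΔL, ΔJ).
(a)–(c): forbidden (parity, ΔL, ΔJ).
(a)–(d): forbidden (parity).
(a)–(e): allowed.
(b)–(c): allowed.
(b)–(d): forbidden (ΔL, ΔJ).
(b)–(e): forbidden (parity, ΔL, ΔJ).
(c)–(d): forbidden (parity, ΔL, ΔJ).
(c)–(e): forbidden (ΔL, ΔJ).
(d)–(e): allowed.
Allowed pairs: 3 of 10.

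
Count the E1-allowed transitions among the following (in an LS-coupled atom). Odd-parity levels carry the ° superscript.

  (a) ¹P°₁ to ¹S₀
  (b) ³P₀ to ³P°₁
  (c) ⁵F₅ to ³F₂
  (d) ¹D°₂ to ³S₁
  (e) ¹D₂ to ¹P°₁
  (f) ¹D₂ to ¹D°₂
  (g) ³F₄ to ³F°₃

(a) allowed
(b) allowed
(c) forbidden (parity, ΔS, ΔJ fail)
(d) forbidden (ΔS, ΔL fail)
(e) allowed
(f) allowed
(g) allowed
Total allowed: 5 of 7.

5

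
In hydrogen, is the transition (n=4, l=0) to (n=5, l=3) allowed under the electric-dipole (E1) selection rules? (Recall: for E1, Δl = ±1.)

Δl = 3 − 0 = +3; the E1 rule Δl = ±1 is violated.
The transition is electric-dipole forbidden.

forbidden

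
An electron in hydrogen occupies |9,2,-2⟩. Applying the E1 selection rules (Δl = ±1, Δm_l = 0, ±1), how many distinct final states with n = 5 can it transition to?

4

E1 requires Δl = ±1, so l_f ∈ {1, 3}; with 0 ≤ l_f ≤ n_f−1 = 4, the allowed l_f values are {1, 3}.
For l_f = 1: m_f ∈ {m_i−1, m_i, m_i+1} ∩ [−1, 1] = {-1} → 1 state.
For l_f = 3: m_f ∈ {m_i−1, m_i, m_i+1} ∩ [−3, 3] = {-3, -2, -1} → 3 states.
Total: 4.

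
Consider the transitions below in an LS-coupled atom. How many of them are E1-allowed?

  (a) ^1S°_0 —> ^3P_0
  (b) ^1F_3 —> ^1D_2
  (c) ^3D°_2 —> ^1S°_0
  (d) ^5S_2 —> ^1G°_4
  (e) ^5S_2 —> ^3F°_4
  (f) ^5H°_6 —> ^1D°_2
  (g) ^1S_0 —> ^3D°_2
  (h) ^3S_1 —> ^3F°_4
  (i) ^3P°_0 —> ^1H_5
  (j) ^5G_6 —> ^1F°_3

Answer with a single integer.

(a) forbidden (ΔS, ΔJ fail)
(b) forbidden (parity fails)
(c) forbidden (parity, ΔS, ΔL, ΔJ fail)
(d) forbidden (ΔS, ΔL, ΔJ fail)
(e) forbidden (ΔS, ΔL, ΔJ fail)
(f) forbidden (parity, ΔS, ΔL, ΔJ fail)
(g) forbidden (ΔS, ΔL, ΔJ fail)
(h) forbidden (ΔL, ΔJ fail)
(i) forbidden (ΔS, ΔL, ΔJ fail)
(j) forbidden (ΔS, ΔJ fail)
Total allowed: 0 of 10.

0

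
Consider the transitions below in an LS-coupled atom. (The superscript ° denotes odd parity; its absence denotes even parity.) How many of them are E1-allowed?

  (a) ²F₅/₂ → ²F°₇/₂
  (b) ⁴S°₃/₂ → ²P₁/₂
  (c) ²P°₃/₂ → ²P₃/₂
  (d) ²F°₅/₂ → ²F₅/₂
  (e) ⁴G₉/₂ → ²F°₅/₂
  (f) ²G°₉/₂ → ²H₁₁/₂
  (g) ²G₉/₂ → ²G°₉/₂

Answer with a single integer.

5

(a) allowed
(b) forbidden (ΔS fails)
(c) allowed
(d) allowed
(e) forbidden (ΔS, ΔJ fail)
(f) allowed
(g) allowed
Total allowed: 5 of 7.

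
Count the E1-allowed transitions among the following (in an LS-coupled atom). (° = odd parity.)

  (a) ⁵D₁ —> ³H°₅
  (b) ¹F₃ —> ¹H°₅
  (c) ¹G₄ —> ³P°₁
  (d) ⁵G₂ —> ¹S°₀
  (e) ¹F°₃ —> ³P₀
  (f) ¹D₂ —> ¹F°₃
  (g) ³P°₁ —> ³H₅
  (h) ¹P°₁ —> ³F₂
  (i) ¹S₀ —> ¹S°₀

1

(a) forbidden (ΔS, ΔL, ΔJ fail)
(b) forbidden (ΔL, ΔJ fail)
(c) forbidden (ΔS, ΔL, ΔJ fail)
(d) forbidden (ΔS, ΔL, ΔJ fail)
(e) forbidden (ΔS, ΔL, ΔJ fail)
(f) allowed
(g) forbidden (ΔL, ΔJ fail)
(h) forbidden (ΔS, ΔL fail)
(i) forbidden (ΔL, ΔJ fail)
Total allowed: 1 of 9.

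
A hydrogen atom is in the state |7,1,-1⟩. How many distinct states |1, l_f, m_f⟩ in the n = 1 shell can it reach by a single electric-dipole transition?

E1 requires Δl = ±1, so l_f ∈ {0, 2}; with 0 ≤ l_f ≤ n_f−1 = 0, the allowed l_f values are {0}.
For l_f = 0: m_f ∈ {m_i−1, m_i, m_i+1} ∩ [−0, 0] = {0} → 1 state.
Total: 1.

1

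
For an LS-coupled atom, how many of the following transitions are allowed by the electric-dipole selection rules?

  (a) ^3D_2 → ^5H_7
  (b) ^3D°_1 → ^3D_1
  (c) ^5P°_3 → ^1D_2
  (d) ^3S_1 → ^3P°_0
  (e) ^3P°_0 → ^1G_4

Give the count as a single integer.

(a) forbidden (parity, ΔS, ΔL, ΔJ fail)
(b) allowed
(c) forbidden (ΔS fails)
(d) allowed
(e) forbidden (ΔS, ΔL, ΔJ fail)
Total allowed: 2 of 5.

2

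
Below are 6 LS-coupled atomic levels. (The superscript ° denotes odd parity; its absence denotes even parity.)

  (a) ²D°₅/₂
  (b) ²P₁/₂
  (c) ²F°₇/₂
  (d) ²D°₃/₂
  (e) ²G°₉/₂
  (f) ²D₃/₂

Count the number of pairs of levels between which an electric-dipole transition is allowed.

3

(a)–(b): forbidden (ΔJ).
(a)–(c): forbidden (parity).
(a)–(d): forbidden (parity).
(a)–(e): forbidden (parity, ΔL, ΔJ).
(a)–(f): allowed.
(b)–(c): forbidden (ΔL, ΔJ).
(b)–(d): allowed.
(b)–(e): forbidden (ΔL, ΔJ).
(b)–(f): forbidden (parity).
(c)–(d): forbidden (parity, ΔJ).
(c)–(e): forbidden (parity).
(c)–(f): forbidden (ΔJ).
(d)–(e): forbidden (parity, ΔL, ΔJ).
(d)–(f): allowed.
(e)–(f): forbidden (ΔL, ΔJ).
Allowed pairs: 3 of 15.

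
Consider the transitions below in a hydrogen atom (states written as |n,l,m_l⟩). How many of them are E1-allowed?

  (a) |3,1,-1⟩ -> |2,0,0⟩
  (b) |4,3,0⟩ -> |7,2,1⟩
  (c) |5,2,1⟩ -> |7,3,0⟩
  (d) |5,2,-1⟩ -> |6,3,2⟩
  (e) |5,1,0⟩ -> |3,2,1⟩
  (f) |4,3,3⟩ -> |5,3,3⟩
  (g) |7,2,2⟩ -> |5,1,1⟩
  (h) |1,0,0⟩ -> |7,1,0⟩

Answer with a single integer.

(a) allowed
(b) allowed
(c) allowed
(d) forbidden — Δm_l = +3 (E1 requires Δm_l = 0, ±1)
(e) allowed
(f) forbidden — Δl = +0 (E1 requires Δl = ±1)
(g) allowed
(h) allowed
Total allowed: 6 of 8.

6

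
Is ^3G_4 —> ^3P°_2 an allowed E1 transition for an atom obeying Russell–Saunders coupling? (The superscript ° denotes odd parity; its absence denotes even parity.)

forbidden

Reading off the term symbols: S 1→1, L 4→1, J 4→2, parity even→odd.
Parity must change: even → odd — ✓.
ΔS = 0: S: 1 → 1 — ✓.
ΔL = 0, ±1 (not L=0↔0): L: 4 → 1, ΔL = -3 — ✗.
ΔJ = 0, ±1 (not J=0↔0): J: 4 → 2, ΔJ = -2 — ✗.
Rule(s) violated: ΔL, ΔJ.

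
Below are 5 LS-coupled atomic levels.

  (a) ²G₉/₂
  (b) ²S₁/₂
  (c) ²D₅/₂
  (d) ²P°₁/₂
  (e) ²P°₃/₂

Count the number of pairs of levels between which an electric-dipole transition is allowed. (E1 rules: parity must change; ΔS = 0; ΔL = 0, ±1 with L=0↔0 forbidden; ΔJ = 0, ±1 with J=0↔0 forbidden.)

(a)–(b): forbidden (parity, ΔL, ΔJ).
(a)–(c): forbidden (parity, ΔL, ΔJ).
(a)–(d): forbidden (ΔL, ΔJ).
(a)–(e): forbidden (ΔL, ΔJ).
(b)–(c): forbidden (parity, ΔL, ΔJ).
(b)–(d): allowed.
(b)–(e): allowed.
(c)–(d): forbidden (ΔJ).
(c)–(e): allowed.
(d)–(e): forbidden (parity).
Allowed pairs: 3 of 10.

3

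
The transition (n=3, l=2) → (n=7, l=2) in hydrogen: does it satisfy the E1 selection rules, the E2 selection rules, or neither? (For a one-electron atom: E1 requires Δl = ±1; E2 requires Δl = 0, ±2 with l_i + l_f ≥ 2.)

E2

Δl = 2 − 2 = +0; l_i + l_f = 4.
E1 (Δl = ±1): not satisfied.
E2 (Δl = 0,±2, l_i+l_f ≥ 2): satisfied.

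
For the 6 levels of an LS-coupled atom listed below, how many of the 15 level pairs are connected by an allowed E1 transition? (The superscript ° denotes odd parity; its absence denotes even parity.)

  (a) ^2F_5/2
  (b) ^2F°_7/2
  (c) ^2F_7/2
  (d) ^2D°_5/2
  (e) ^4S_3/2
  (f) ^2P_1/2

(a)–(b): allowed.
(a)–(c): forbidden (parity).
(a)–(d): allowed.
(a)–(e): forbidden (parity, ΔS, ΔL).
(a)–(f): forbidden (parity, ΔL, ΔJ).
(b)–(c): allowed.
(b)–(d): forbidden (parity).
(b)–(e): forbidden (ΔS, ΔL, ΔJ).
(b)–(f): forbidden (ΔL, ΔJ).
(c)–(d): allowed.
(c)–(e): forbidden (parity, ΔS, ΔL, ΔJ).
(c)–(f): forbidden (parity, ΔL, ΔJ).
(d)–(e): forbidden (ΔS, ΔL).
(d)–(f): forbidden (ΔJ).
(e)–(f): forbidden (parity, ΔS).
Allowed pairs: 4 of 15.

4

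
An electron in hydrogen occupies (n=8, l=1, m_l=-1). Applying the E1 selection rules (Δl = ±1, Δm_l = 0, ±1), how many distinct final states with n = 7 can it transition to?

E1 requires Δl = ±1, so l_f ∈ {0, 2}; with 0 ≤ l_f ≤ n_f−1 = 6, the allowed l_f values are {0, 2}.
For l_f = 0: m_f ∈ {m_i−1, m_i, m_i+1} ∩ [−0, 0] = {0} → 1 state.
For l_f = 2: m_f ∈ {m_i−1, m_i, m_i+1} ∩ [−2, 2] = {-2, -1, 0} → 3 states.
Total: 4.

4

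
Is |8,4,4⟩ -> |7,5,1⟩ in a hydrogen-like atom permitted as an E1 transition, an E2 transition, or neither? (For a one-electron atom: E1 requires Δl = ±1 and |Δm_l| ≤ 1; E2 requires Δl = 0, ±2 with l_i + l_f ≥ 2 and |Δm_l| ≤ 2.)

Δl = 5 − 4 = +1; l_i + l_f = 9.
Δm_l = -3.
E1 (Δl = ±1, |Δm_l| ≤ 1): not satisfied.
E2 (Δl = 0,±2, l_i+l_f ≥ 2, |Δm_l| ≤ 2): not satisfied.

neither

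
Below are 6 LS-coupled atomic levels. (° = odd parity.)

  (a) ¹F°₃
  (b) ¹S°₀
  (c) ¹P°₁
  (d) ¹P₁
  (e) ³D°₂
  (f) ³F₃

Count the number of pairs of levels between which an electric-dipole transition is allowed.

3

(a)–(b): forbidden (parity, ΔL, ΔJ).
(a)–(c): forbidden (parity, ΔL, ΔJ).
(a)–(d): forbidden (ΔL, ΔJ).
(a)–(e): forbidden (parity, ΔS).
(a)–(f): forbidden (ΔS).
(b)–(c): forbidden (parity).
(b)–(d): allowed.
(b)–(e): forbidden (parity, ΔS, ΔL, ΔJ).
(b)–(f): forbidden (ΔS, ΔL, ΔJ).
(c)–(d): allowed.
(c)–(e): forbidden (parity, ΔS).
(c)–(f): forbidden (ΔS, ΔL, ΔJ).
(d)–(e): forbidden (ΔS).
(d)–(f): forbidden (parity, ΔS, ΔL, ΔJ).
(e)–(f): allowed.
Allowed pairs: 3 of 15.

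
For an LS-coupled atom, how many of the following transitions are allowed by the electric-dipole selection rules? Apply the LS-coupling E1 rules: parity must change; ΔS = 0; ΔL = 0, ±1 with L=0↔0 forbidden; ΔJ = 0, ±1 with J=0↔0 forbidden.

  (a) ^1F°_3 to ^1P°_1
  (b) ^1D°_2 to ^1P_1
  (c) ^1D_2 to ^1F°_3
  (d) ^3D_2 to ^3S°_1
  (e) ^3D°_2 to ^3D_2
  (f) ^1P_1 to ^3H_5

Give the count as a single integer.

3

(a) forbidden (parity, ΔL, ΔJ fail)
(b) allowed
(c) allowed
(d) forbidden (ΔL fails)
(e) allowed
(f) forbidden (parity, ΔS, ΔL, ΔJ fail)
Total allowed: 3 of 6.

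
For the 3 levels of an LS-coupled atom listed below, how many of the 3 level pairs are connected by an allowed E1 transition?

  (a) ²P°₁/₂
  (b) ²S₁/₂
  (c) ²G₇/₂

(a)–(b): allowed.
(a)–(c): forbidden (ΔL, ΔJ).
(b)–(c): forbidden (parity, ΔL, ΔJ).
Allowed pairs: 1 of 3.

1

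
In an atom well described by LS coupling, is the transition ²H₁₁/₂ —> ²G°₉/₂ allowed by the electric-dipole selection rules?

allowed

Reading off the term symbols: S 1/2→1/2, L 5→4, J 11/2→9/2, parity even→odd.
Parity must change: even → odd — satisfied.
ΔS = 0: S: 1/2 → 1/2 — satisfied.
ΔL = 0, ±1 (not L=0↔0): L: 5 → 4, ΔL = -1 — satisfied.
ΔJ = 0, ±1 (not J=0↔0): J: 11/2 → 9/2, ΔJ = -1 — satisfied.
All four E1 rules are satisfied.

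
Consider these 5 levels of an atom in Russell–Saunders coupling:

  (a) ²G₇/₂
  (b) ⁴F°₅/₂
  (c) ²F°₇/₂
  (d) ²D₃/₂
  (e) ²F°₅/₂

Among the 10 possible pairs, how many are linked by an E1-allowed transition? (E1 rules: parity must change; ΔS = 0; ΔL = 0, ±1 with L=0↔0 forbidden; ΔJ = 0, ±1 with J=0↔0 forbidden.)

3

(a)–(b): forbidden (ΔS).
(a)–(c): allowed.
(a)–(d): forbidden (parity, ΔL, ΔJ).
(a)–(e): allowed.
(b)–(c): forbidden (parity, ΔS).
(b)–(d): forbidden (ΔS).
(b)–(e): forbidden (parity, ΔS).
(c)–(d): forbidden (ΔJ).
(c)–(e): forbidden (parity).
(d)–(e): allowed.
Allowed pairs: 3 of 10.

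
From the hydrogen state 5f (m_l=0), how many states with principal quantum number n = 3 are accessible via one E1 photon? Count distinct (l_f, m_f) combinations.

3

E1 requires Δl = ±1, so l_f ∈ {2, 4}; with 0 ≤ l_f ≤ n_f−1 = 2, the allowed l_f values are {2}.
For l_f = 2: m_f ∈ {m_i−1, m_i, m_i+1} ∩ [−2, 2] = {-1, 0, 1} → 3 states.
Total: 3.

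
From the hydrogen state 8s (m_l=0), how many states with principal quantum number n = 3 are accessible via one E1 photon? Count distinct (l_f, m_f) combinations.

3

E1 requires Δl = ±1, so l_f ∈ {-1, 1}; with 0 ≤ l_f ≤ n_f−1 = 2, the allowed l_f values are {1}.
For l_f = 1: m_f ∈ {m_i−1, m_i, m_i+1} ∩ [−1, 1] = {-1, 0, 1} → 3 states.
Total: 3.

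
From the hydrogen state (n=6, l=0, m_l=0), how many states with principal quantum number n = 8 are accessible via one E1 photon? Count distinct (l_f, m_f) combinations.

3

E1 requires Δl = ±1, so l_f ∈ {-1, 1}; with 0 ≤ l_f ≤ n_f−1 = 7, the allowed l_f values are {1}.
For l_f = 1: m_f ∈ {m_i−1, m_i, m_i+1} ∩ [−1, 1] = {-1, 0, 1} → 3 states.
Total: 3.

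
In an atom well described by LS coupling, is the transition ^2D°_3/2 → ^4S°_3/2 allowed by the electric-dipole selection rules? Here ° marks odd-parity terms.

Reading off the term symbols: S 1/2→3/2, L 2→0, J 3/2→3/2, parity odd→odd.
Parity must change: odd → odd — fails.
ΔS = 0: S: 1/2 → 3/2 — fails.
ΔL = 0, ±1 (not L=0↔0): L: 2 → 0, ΔL = -2 — fails.
ΔJ = 0, ±1 (not J=0↔0): J: 3/2 → 3/2, ΔJ = +0 — passes.
Rule(s) violated: parity, ΔS, ΔL.

forbidden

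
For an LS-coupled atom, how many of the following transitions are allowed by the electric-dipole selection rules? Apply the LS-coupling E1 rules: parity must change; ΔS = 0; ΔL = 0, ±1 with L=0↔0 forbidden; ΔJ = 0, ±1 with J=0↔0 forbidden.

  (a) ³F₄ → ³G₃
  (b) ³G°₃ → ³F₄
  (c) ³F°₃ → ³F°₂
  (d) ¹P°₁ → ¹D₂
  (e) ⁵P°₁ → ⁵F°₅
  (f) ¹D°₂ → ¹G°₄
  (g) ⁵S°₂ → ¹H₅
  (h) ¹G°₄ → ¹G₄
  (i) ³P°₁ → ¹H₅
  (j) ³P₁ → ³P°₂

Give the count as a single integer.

4

(a) forbidden (parity fails)
(b) allowed
(c) forbidden (parity fails)
(d) allowed
(e) forbidden (parity, ΔL, ΔJ fail)
(f) forbidden (parity, ΔL, ΔJ fail)
(g) forbidden (ΔS, ΔL, ΔJ fail)
(h) allowed
(i) forbidden (ΔS, ΔL, ΔJ fail)
(j) allowed
Total allowed: 4 of 10.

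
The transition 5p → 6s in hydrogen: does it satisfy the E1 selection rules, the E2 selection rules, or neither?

Δl = 0 − 1 = -1; l_i + l_f = 1.
E1 (Δl = ±1): satisfied.
E2 (Δl = 0,±2, l_i+l_f ≥ 2): not satisfied.

E1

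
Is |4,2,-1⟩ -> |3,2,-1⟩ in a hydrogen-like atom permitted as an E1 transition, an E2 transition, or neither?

Δl = 2 − 2 = +0; l_i + l_f = 4.
Δm_l = +0.
E1 (Δl = ±1, |Δm_l| ≤ 1): not satisfied.
E2 (Δl = 0,±2, l_i+l_f ≥ 2, |Δm_l| ≤ 2): satisfied.

E2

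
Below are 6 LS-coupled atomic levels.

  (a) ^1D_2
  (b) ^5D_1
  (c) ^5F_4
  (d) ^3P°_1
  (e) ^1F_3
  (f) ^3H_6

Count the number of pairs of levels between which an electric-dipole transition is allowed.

0

(a)–(b): forbidden (parity, ΔS).
(a)–(c): forbidden (parity, ΔS, ΔJ).
(a)–(d): forbidden (ΔS).
(a)–(e): forbidden (parity).
(a)–(f): forbidden (parity, ΔS, ΔL, ΔJ).
(b)–(c): forbidden (parity, ΔJ).
(b)–(d): forbidden (ΔS).
(b)–(e): forbidden (parity, ΔS, ΔJ).
(b)–(f): forbidden (parity, ΔS, ΔL, ΔJ).
(c)–(d): forbidden (ΔS, ΔL, ΔJ).
(c)–(e): forbidden (parity, ΔS).
(c)–(f): forbidden (parity, ΔS, ΔL, ΔJ).
(d)–(e): forbidden (ΔS, ΔL, ΔJ).
(d)–(f): forbidden (ΔL, ΔJ).
(e)–(f): forbidden (parity, ΔS, ΔL, ΔJ).
Allowed pairs: 0 of 15.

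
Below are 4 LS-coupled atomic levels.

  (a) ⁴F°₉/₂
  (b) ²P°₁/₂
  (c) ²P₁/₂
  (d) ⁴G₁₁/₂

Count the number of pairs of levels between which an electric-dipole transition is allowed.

(a)–(b): forbidden (parity, ΔS, ΔL, ΔJ).
(a)–(c): forbidden (ΔS, ΔL, ΔJ).
(a)–(d): allowed.
(b)–(c): allowed.
(b)–(d): forbidden (ΔS, ΔL, ΔJ).
(c)–(d): forbidden (parity, ΔS, ΔL, ΔJ).
Allowed pairs: 2 of 6.

2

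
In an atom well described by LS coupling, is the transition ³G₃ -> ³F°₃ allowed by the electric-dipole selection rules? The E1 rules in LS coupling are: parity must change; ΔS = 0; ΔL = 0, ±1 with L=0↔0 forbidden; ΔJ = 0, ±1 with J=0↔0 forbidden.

allowed

Reading off the term symbols: S 1→1, L 4→3, J 3→3, parity even→odd.
Parity must change: even → odd — ✓.
ΔS = 0: S: 1 → 1 — ✓.
ΔL = 0, ±1 (not L=0↔0): L: 4 → 3, ΔL = -1 — ✓.
ΔJ = 0, ±1 (not J=0↔0): J: 3 → 3, ΔJ = +0 — ✓.
All four E1 rules are satisfied.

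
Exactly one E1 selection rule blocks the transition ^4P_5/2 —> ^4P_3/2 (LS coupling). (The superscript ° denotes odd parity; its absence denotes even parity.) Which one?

parity

Initial level: S=3/2, L=1, J=5/2, parity even. Final level: S=3/2, L=1, J=3/2, parity even.
Parity must change: even → even — fails.
ΔS = 0: S: 3/2 → 3/2 — ok.
ΔL = 0, ±1 (not L=0↔0): L: 1 → 1, ΔL = +0 — ok.
ΔJ = 0, ±1 (not J=0↔0): J: 5/2 → 3/2, ΔJ = -1 — ok.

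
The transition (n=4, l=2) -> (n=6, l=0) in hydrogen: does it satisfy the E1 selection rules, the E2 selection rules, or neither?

E2

Δl = 0 − 2 = -2; l_i + l_f = 2.
E1 (Δl = ±1): not satisfied.
E2 (Δl = 0,±2, l_i+l_f ≥ 2): satisfied.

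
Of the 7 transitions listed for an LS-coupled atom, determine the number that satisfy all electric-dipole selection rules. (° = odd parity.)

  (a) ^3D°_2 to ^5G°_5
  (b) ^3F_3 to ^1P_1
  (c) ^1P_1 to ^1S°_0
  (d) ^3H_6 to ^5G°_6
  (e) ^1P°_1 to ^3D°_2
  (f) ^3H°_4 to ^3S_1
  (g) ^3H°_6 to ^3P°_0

1

(a) forbidden (parity, ΔS, ΔL, ΔJ fail)
(b) forbidden (parity, ΔS, ΔL, ΔJ fail)
(c) allowed
(d) forbidden (ΔS fails)
(e) forbidden (parity, ΔS fail)
(f) forbidden (ΔL, ΔJ fail)
(g) forbidden (parity, ΔL, ΔJ fail)
Total allowed: 1 of 7.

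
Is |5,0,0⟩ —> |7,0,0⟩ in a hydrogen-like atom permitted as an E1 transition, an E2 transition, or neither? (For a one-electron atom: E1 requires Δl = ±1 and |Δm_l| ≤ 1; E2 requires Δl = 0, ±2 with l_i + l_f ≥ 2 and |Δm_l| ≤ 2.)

neither

Δl = 0 − 0 = +0; l_i + l_f = 0.
Δm_l = +0.
E1 (Δl = ±1, |Δm_l| ≤ 1): not satisfied.
E2 (Δl = 0,±2, l_i+l_f ≥ 2, |Δm_l| ≤ 2): not satisfied.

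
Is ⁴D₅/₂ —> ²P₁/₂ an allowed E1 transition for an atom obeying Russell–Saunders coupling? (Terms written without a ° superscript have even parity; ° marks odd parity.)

Initial level: S=3/2, L=2, J=5/2, parity even. Final level: S=1/2, L=1, J=1/2, parity even.
Parity must change: even → even — fails.
ΔS = 0: S: 3/2 → 1/2 — fails.
ΔL = 0, ±1 (not L=0↔0): L: 2 → 1, ΔL = -1 — passes.
ΔJ = 0, ±1 (not J=0↔0): J: 5/2 → 1/2, ΔJ = -2 — fails.
Rule(s) violated: parity, ΔS, ΔJ.

forbidden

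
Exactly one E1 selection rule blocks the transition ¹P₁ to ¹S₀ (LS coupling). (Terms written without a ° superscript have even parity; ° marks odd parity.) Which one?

parity

Parity must change: even → even — fails.
ΔS = 0: S: 0 → 0 — passes.
ΔL = 0, ±1 (not L=0↔0): L: 1 → 0, ΔL = -1 — passes.
ΔJ = 0, ±1 (not J=0↔0): J: 1 → 0, ΔJ = -1 — passes.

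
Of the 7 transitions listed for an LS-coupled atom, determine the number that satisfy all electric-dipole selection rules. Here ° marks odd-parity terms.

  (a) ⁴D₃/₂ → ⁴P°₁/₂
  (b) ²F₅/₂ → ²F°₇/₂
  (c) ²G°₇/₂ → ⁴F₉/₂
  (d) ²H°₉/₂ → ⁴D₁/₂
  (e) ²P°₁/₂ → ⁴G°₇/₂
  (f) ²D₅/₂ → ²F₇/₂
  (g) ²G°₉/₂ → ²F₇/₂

(a) allowed
(b) allowed
(c) forbidden (ΔS fails)
(d) forbidden (ΔS, ΔL, ΔJ fail)
(e) forbidden (parity, ΔS, ΔL, ΔJ fail)
(f) forbidden (parity fails)
(g) allowed
Total allowed: 3 of 7.

3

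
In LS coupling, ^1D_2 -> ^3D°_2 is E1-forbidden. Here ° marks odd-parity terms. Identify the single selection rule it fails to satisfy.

the ΔS = 0 rule

ΔL = 0, ±1 (not L=0↔0): L: 2 → 2, ΔL = +0 — ok.
ΔS = 0: S: 0 → 1 — fails.
ΔJ = 0, ±1 (not J=0↔0): J: 2 → 2, ΔJ = +0 — ok.
Parity must change: even → odd — ok.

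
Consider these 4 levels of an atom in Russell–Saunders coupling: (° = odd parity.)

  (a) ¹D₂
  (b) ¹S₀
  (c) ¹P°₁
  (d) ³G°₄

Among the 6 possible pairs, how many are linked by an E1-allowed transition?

(a)–(b): forbidden (parity, ΔL, ΔJ).
(a)–(c): allowed.
(a)–(d): forbidden (ΔS, ΔL, ΔJ).
(b)–(c): allowed.
(b)–(d): forbidden (ΔS, ΔL, ΔJ).
(c)–(d): forbidden (parity, ΔS, ΔL, ΔJ).
Allowed pairs: 2 of 6.

2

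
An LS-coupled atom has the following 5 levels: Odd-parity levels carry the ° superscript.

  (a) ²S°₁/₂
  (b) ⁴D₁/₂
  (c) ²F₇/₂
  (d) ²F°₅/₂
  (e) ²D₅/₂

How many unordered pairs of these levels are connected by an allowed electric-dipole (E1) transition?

(a)–(b): forbidden (ΔS, ΔL).
(a)–(c): forbidden (ΔL, ΔJ).
(a)–(d): forbidden (parity, ΔL, ΔJ).
(a)–(e): forbidden (ΔL, ΔJ).
(b)–(c): forbidden (parity, ΔS, ΔJ).
(b)–(d): forbidden (ΔS, ΔJ).
(b)–(e): forbidden (parity, ΔS, ΔJ).
(c)–(d): allowed.
(c)–(e): forbidden (parity).
(d)–(e): allowed.
Allowed pairs: 2 of 10.

2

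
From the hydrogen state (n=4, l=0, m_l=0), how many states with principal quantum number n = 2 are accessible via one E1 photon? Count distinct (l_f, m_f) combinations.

3

E1 requires Δl = ±1, so l_f ∈ {-1, 1}; with 0 ≤ l_f ≤ n_f−1 = 1, the allowed l_f values are {1}.
For l_f = 1: m_f ∈ {m_i−1, m_i, m_i+1} ∩ [−1, 1] = {-1, 0, 1} → 3 states.
Total: 3.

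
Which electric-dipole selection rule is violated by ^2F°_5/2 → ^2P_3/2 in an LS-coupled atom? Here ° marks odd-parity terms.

Initial level: S=1/2, L=3, J=5/2, parity odd. Final level: S=1/2, L=1, J=3/2, parity even.
Parity must change: odd → even — ok.
ΔS = 0: S: 1/2 → 1/2 — ok.
ΔL = 0, ±1 (not L=0↔0): L: 3 → 1, ΔL = -2 — fails.
ΔJ = 0, ±1 (not J=0↔0): J: 5/2 → 3/2, ΔJ = -1 — ok.

the ΔL = 0, ±1 rule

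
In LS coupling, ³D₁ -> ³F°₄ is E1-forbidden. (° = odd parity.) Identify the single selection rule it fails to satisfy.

Reading off the term symbols: S 1→1, L 2→3, J 1→4, parity even→odd.
Parity must change: even → odd — ✓.
ΔS = 0: S: 1 → 1 — ✓.
ΔL = 0, ±1 (not L=0↔0): L: 2 → 3, ΔL = +1 — ✓.
ΔJ = 0, ±1 (not J=0↔0): J: 1 → 4, ΔJ = +3 — ✗.

the ΔJ = 0, ±1 rule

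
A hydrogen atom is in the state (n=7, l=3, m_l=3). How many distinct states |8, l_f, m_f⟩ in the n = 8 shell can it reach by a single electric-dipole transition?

4

E1 requires Δl = ±1, so l_f ∈ {2, 4}; with 0 ≤ l_f ≤ n_f−1 = 7, the allowed l_f values are {2, 4}.
For l_f = 2: m_f ∈ {m_i−1, m_i, m_i+1} ∩ [−2, 2] = {2} → 1 state.
For l_f = 4: m_f ∈ {m_i−1, m_i, m_i+1} ∩ [−4, 4] = {2, 3, 4} → 3 states.
Total: 4.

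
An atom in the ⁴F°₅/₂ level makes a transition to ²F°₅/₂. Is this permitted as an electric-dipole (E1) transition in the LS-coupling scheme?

forbidden

Reading off the term symbols: S 3/2→1/2, L 3→3, J 5/2→5/2, parity odd→odd.
Parity must change: odd → odd — violated.
ΔS = 0: S: 3/2 → 1/2 — violated.
ΔL = 0, ±1 (not L=0↔0): L: 3 → 3, ΔL = +0 — satisfied.
ΔJ = 0, ±1 (not J=0↔0): J: 5/2 → 5/2, ΔJ = +0 — satisfied.
Rule(s) violated: parity, ΔS.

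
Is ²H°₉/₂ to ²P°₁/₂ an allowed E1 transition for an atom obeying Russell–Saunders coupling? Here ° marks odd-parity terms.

forbidden

Initial level: S=1/2, L=5, J=9/2, parity odd. Final level: S=1/2, L=1, J=1/2, parity odd.
Parity must change: odd → odd — violated.
ΔS = 0: S: 1/2 → 1/2 — satisfied.
ΔL = 0, ±1 (not L=0↔0): L: 5 → 1, ΔL = -4 — violated.
ΔJ = 0, ±1 (not J=0↔0): J: 9/2 → 1/2, ΔJ = -4 — violated.
Rule(s) violated: parity, ΔL, ΔJ.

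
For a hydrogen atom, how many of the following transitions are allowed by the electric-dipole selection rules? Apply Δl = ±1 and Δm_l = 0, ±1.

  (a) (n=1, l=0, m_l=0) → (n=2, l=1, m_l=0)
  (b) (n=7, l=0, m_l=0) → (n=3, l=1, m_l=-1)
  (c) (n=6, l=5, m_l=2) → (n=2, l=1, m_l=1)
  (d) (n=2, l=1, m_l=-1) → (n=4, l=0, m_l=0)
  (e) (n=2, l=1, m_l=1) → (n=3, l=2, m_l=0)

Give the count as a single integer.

4

(a) allowed
(b) allowed
(c) forbidden — Δl = -4 (E1 requires Δl = ±1)
(d) allowed
(e) allowed
Total allowed: 4 of 5.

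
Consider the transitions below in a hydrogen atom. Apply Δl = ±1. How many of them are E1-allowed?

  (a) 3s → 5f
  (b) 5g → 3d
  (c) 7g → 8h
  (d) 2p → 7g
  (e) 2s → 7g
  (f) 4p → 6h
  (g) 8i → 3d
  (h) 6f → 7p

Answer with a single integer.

(a) forbidden — Δl = +3 (E1 requires Δl = ±1)
(b) forbidden — Δl = -2 (E1 requires Δl = ±1)
(c) allowed
(d) forbidden — Δl = +3 (E1 requires Δl = ±1)
(e) forbidden — Δl = +4 (E1 requires Δl = ±1)
(f) forbidden — Δl = +4 (E1 requires Δl = ±1)
(g) forbidden — Δl = -4 (E1 requires Δl = ±1)
(h) forbidden — Δl = -2 (E1 requires Δl = ±1)
Total allowed: 1 of 8.

1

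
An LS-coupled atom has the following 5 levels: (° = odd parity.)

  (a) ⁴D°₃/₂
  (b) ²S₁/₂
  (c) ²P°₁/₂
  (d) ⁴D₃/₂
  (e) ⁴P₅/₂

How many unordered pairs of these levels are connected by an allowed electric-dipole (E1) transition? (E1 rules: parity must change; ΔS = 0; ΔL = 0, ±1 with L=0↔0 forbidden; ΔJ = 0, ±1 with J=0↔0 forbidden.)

3

(a)–(b): forbidden (ΔS, ΔL).
(a)–(c): forbidden (parity, ΔS).
(a)–(d): allowed.
(a)–(e): allowed.
(b)–(c): allowed.
(b)–(d): forbidden (parity, ΔS, ΔL).
(b)–(e): forbidden (parity, ΔS, ΔJ).
(c)–(d): forbidden (ΔS).
(c)–(e): forbidden (ΔS, ΔJ).
(d)–(e): forbidden (parity).
Allowed pairs: 3 of 10.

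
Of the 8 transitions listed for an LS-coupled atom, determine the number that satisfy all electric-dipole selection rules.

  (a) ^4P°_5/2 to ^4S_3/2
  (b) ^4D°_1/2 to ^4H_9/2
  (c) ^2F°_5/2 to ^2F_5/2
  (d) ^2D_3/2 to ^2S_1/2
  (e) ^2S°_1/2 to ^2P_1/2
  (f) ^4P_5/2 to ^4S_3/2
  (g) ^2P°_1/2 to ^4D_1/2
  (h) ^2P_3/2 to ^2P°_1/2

4

(a) allowed
(b) forbidden (ΔL, ΔJ fail)
(c) allowed
(d) forbidden (parity, ΔL fail)
(e) allowed
(f) forbidden (parity fails)
(g) forbidden (ΔS fails)
(h) allowed
Total allowed: 4 of 8.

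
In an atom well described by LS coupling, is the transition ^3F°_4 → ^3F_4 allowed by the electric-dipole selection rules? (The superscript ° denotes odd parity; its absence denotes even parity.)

allowed

Initial level: S=1, L=3, J=4, parity odd. Final level: S=1, L=3, J=4, parity even.
Parity must change: odd → even — satisfied.
ΔS = 0: S: 1 → 1 — satisfied.
ΔL = 0, ±1 (not L=0↔0): L: 3 → 3, ΔL = +0 — satisfied.
ΔJ = 0, ±1 (not J=0↔0): J: 4 → 4, ΔJ = +0 — satisfied.
All four E1 rules are satisfied.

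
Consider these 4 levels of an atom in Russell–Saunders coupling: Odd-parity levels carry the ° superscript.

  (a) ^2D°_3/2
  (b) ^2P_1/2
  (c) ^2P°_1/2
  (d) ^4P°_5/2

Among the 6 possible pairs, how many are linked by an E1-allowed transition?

2

(a)–(b): allowed.
(a)–(c): forbidden (parity).
(a)–(d): forbidden (parity, ΔS).
(b)–(c): allowed.
(b)–(d): forbidden (ΔS, ΔJ).
(c)–(d): forbidden (parity, ΔS, ΔJ).
Allowed pairs: 2 of 6.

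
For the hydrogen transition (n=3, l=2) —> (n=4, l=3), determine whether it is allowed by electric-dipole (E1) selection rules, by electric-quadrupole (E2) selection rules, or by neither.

E1

Δl = 3 − 2 = +1; l_i + l_f = 5.
E1 (Δl = ±1): satisfied.
E2 (Δl = 0,±2, l_i+l_f ≥ 2): not satisfied.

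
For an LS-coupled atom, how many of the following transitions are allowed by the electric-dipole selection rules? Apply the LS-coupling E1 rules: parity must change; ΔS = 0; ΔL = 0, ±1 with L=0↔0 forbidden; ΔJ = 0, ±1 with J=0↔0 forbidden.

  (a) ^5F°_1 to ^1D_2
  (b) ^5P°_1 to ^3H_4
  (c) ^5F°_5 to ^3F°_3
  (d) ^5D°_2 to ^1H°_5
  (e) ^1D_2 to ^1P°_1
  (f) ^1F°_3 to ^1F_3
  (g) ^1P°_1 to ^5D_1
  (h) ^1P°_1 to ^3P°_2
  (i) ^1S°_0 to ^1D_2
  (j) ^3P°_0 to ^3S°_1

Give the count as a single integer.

2

(a) forbidden (ΔS fails)
(b) forbidden (ΔS, ΔL, ΔJ fail)
(c) forbidden (parity, ΔS, ΔJ fail)
(d) forbidden (parity, ΔS, ΔL, ΔJ fail)
(e) allowed
(f) allowed
(g) forbidden (ΔS fails)
(h) forbidden (parity, ΔS fail)
(i) forbidden (ΔL, ΔJ fail)
(j) forbidden (parity fails)
Total allowed: 2 of 10.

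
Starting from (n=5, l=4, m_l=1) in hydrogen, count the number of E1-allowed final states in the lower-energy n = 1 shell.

E1 requires l_f ∈ {3, 5}, but neither lies in [0, 0], so no final state is reachable.
Total: 0.

0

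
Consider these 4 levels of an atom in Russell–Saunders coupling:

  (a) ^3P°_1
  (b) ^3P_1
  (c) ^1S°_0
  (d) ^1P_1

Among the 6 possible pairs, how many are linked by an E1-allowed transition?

2

(a)–(b): allowed.
(a)–(c): forbidden (parity, ΔS).
(a)–(d): forbidden (ΔS).
(b)–(c): forbidden (ΔS).
(b)–(d): forbidden (parity, ΔS).
(c)–(d): allowed.
Allowed pairs: 2 of 6.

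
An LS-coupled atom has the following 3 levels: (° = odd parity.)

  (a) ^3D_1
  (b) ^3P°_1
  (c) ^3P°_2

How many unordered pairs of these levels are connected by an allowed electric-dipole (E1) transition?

2

(a)–(b): allowed.
(a)–(c): allowed.
(b)–(c): forbidden (parity).
Allowed pairs: 2 of 3.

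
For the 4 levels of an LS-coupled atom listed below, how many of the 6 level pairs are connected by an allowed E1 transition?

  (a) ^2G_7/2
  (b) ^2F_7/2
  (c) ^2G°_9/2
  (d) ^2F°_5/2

4

(a)–(b): forbidden (parity).
(a)–(c): allowed.
(a)–(d): allowed.
(b)–(c): allowed.
(b)–(d): allowed.
(c)–(d): forbidden (parity, ΔJ).
Allowed pairs: 4 of 6.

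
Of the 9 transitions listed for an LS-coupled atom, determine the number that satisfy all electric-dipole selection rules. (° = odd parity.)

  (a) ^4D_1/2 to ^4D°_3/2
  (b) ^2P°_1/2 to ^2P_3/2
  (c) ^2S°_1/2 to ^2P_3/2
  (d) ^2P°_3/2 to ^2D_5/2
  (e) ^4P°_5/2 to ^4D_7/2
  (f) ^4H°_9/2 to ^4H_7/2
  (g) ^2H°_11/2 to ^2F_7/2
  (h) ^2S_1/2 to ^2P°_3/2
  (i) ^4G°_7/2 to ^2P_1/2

(a) allowed
(b) allowed
(c) allowed
(d) allowed
(e) allowed
(f) allowed
(g) forbidden (ΔL, ΔJ fail)
(h) allowed
(i) forbidden (ΔS, ΔL, ΔJ fail)
Total allowed: 7 of 9.

7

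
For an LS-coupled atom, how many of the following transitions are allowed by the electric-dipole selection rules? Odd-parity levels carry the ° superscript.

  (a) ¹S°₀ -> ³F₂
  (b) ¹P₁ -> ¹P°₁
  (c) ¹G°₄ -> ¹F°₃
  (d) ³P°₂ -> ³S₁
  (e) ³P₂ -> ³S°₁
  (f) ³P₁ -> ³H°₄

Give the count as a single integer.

(a) forbidden (ΔS, ΔL, ΔJ fail)
(b) allowed
(c) forbidden (parity fails)
(d) allowed
(e) allowed
(f) forbidden (ΔL, ΔJ fail)
Total allowed: 3 of 6.

3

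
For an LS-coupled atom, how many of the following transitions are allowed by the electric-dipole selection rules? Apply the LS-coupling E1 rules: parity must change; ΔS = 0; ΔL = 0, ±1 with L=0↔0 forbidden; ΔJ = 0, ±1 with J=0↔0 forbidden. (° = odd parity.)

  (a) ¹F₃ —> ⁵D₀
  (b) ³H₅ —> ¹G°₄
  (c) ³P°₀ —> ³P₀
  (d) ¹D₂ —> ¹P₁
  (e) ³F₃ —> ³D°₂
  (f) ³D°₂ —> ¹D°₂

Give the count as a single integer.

(a) forbidden (parity, ΔS, ΔJ fail)
(b) forbidden (ΔS fails)
(c) forbidden (ΔJ fails)
(d) forbidden (parity fails)
(e) allowed
(f) forbidden (parity, ΔS fail)
Total allowed: 1 of 6.

1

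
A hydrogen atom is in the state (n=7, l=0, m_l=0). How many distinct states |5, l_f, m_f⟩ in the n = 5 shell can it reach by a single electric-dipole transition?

3

E1 requires Δl = ±1, so l_f ∈ {-1, 1}; with 0 ≤ l_f ≤ n_f−1 = 4, the allowed l_f values are {1}.
For l_f = 1: m_f ∈ {m_i−1, m_i, m_i+1} ∩ [−1, 1] = {-1, 0, 1} → 3 states.
Total: 3.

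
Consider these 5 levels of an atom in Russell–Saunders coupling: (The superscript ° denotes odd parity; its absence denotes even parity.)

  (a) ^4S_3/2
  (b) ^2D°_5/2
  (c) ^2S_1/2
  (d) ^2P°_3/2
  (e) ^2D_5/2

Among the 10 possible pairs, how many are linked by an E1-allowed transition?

3

(a)–(b): forbidden (ΔS, ΔL).
(a)–(c): forbidden (parity, ΔS, ΔL).
(a)–(d): forbidden (ΔS).
(a)–(e): forbidden (parity, ΔS, ΔL).
(b)–(c): forbidden (ΔL, ΔJ).
(b)–(d): forbidden (parity).
(b)–(e): allowed.
(c)–(d): allowed.
(c)–(e): forbidden (parity, ΔL, ΔJ).
(d)–(e): allowed.
Allowed pairs: 3 of 10.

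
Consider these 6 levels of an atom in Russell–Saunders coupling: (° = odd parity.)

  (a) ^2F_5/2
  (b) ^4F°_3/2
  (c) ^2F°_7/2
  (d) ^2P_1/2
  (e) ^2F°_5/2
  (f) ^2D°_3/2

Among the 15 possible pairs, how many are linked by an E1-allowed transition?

(a)–(b): forbidden (ΔS).
(a)–(c): allowed.
(a)–(d): forbidden (parity, ΔL, ΔJ).
(a)–(e): allowed.
(a)–(f): allowed.
(b)–(c): forbidden (parity, ΔS, ΔJ).
(b)–(d): forbidden (ΔS, ΔL).
(b)–(e): forbidden (parity, ΔS).
(b)–(f): forbidden (parity, ΔS).
(c)–(d): forbidden (ΔL, ΔJ).
(c)–(e): forbidden (parity).
(c)–(f): forbidden (parity, ΔJ).
(d)–(e): forbidden (ΔL, ΔJ).
(d)–(f): allowed.
(e)–(f): forbidden (parity).
Allowed pairs: 4 of 15.

4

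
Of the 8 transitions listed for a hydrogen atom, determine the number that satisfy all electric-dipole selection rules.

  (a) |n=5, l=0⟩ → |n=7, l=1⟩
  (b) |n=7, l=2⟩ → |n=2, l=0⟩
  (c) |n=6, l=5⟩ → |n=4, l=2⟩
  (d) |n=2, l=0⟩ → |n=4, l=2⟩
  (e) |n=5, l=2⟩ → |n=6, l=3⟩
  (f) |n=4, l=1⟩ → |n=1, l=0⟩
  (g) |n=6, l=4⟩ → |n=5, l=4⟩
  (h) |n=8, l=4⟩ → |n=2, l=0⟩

3

(a) allowed
(b) forbidden — Δl = -2 (E1 requires Δl = ±1)
(c) forbidden — Δl = -3 (E1 requires Δl = ±1)
(d) forbidden — Δl = +2 (E1 requires Δl = ±1)
(e) allowed
(f) allowed
(g) forbidden — Δl = +0 (E1 requires Δl = ±1)
(h) forbidden — Δl = -4 (E1 requires Δl = ±1)
Total allowed: 3 of 8.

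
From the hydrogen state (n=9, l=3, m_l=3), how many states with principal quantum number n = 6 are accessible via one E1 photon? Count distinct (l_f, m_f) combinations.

E1 requires Δl = ±1, so l_f ∈ {2, 4}; with 0 ≤ l_f ≤ n_f−1 = 5, the allowed l_f values are {2, 4}.
For l_f = 2: m_f ∈ {m_i−1, m_i, m_i+1} ∩ [−2, 2] = {2} → 1 state.
For l_f = 4: m_f ∈ {m_i−1, m_i, m_i+1} ∩ [−4, 4] = {2, 3, 4} → 3 states.
Total: 4.

4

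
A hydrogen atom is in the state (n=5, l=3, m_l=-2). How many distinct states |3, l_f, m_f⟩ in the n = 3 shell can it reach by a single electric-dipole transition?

2

E1 requires Δl = ±1, so l_f ∈ {2, 4}; with 0 ≤ l_f ≤ n_f−1 = 2, the allowed l_f values are {2}.
For l_f = 2: m_f ∈ {m_i−1, m_i, m_i+1} ∩ [−2, 2] = {-2, -1} → 2 states.
Total: 2.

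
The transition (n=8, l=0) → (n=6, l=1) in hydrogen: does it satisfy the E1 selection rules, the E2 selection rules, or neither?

E1

Δl = 1 − 0 = +1; l_i + l_f = 1.
E1 (Δl = ±1): satisfied.
E2 (Δl = 0,±2, l_i+l_f ≥ 2): not satisfied.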